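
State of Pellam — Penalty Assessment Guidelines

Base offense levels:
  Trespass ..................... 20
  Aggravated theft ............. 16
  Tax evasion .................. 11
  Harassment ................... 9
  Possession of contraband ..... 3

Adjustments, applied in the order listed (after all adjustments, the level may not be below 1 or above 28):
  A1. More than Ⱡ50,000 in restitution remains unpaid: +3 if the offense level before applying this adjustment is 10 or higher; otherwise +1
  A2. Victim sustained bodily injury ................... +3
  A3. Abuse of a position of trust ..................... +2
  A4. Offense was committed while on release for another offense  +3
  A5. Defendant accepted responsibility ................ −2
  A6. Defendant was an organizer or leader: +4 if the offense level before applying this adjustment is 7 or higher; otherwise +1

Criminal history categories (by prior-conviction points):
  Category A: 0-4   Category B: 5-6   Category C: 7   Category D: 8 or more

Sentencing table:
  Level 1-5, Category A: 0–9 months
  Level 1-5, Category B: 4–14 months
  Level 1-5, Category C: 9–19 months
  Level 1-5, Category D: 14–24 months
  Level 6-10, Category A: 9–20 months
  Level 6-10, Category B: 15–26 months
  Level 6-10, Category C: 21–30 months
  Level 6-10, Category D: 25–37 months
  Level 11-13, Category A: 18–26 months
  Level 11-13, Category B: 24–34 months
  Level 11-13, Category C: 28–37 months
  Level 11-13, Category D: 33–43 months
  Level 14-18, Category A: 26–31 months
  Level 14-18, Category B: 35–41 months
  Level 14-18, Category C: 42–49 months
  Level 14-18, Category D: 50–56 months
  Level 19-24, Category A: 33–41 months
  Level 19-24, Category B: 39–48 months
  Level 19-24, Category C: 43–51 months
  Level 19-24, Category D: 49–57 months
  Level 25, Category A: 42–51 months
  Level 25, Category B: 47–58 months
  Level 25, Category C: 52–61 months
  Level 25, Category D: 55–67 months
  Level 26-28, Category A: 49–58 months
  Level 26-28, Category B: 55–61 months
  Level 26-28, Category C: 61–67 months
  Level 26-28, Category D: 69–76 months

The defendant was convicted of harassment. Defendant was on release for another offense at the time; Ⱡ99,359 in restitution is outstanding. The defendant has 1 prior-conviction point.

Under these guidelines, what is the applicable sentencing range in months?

18-26 months

Base offense level for harassment: 9.
A1 applies (level before this adjustment is 9 < 10, so +1): 9 + 1 = 10.
A2 does not apply.
A4 applies: 10 + 3 = 13.
A6 does not apply.
Final offense level: 13.
Criminal history: 1 prior point → Category A (0-4).
Level 13 falls in the 11-13 band.
Grid: Level 11-13 × Category A = 18-26 months.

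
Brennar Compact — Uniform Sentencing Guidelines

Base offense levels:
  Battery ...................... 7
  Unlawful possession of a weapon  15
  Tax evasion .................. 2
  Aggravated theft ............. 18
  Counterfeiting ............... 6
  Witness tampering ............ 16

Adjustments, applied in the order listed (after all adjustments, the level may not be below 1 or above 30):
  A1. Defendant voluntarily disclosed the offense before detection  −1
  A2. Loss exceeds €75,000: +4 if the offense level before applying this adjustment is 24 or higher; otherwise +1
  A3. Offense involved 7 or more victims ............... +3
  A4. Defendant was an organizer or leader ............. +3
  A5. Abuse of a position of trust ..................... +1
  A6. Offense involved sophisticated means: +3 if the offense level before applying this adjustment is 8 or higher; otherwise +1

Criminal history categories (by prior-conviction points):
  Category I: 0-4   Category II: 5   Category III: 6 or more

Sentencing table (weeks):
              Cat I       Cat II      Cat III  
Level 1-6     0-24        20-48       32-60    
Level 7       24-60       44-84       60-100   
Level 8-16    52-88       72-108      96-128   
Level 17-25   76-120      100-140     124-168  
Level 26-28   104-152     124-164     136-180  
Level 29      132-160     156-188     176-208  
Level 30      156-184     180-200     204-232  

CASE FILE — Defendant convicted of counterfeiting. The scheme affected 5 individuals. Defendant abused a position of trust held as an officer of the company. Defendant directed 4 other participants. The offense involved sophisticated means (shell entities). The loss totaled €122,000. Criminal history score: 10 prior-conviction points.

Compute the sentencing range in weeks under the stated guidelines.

96-128 weeks

Base offense level for counterfeiting: 6.
A2 applies (level before this adjustment is 6 < 24, so +1): 6 + 1 = 7.
A3 does not apply.
A4 applies: 7 + 3 = 10.
A5 applies: 10 + 1 = 11.
A6 applies (level before this adjustment is 11 ≥ 8, so +3): 11 + 3 = 14.
Final offense level: 14.
Criminal history: 10 prior points → Category III (6+).
Level 14 falls in the 8-16 band.
Grid: Level 8-16 × Category III = 96-128 weeks.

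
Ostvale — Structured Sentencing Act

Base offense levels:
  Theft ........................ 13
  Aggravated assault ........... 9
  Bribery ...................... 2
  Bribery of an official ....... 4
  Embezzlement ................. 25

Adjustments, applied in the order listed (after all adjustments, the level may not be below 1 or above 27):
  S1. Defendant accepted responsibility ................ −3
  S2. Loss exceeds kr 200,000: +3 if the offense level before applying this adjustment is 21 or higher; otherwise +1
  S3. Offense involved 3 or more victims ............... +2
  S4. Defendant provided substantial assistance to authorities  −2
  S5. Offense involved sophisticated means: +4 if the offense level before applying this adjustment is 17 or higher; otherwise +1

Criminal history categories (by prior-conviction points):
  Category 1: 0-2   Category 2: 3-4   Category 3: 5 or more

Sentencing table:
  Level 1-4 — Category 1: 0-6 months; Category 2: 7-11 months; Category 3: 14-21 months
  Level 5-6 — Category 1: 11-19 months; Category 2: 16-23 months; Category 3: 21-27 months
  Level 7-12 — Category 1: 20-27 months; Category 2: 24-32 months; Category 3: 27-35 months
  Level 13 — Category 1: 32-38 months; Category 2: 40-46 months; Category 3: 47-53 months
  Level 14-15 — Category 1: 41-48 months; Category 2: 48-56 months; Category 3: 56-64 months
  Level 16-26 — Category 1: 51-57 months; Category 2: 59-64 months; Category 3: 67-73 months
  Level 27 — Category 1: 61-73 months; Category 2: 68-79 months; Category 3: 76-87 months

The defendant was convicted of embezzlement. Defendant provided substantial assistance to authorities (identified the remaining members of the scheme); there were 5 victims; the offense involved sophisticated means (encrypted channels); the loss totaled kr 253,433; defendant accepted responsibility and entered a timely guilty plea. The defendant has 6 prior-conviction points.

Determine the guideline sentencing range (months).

76-87 months

Base offense level for embezzlement: 25.
S1 applies: 25 − 3 = 22.
S2 applies (level before this adjustment is 22 ≥ 21, so +3): 22 + 3 = 25.
S3 applies: 25 + 2 = 27.
S4 applies: 27 − 2 = 25.
S5 applies (level before this adjustment is 25 ≥ 17, so +4): 25 + 4 = 29.
Level 29 exceeds the maximum of 27; capped at 27.
Final offense level: 27.
Criminal history: 6 prior points → Category 3 (5+).
Level 27 falls in the 27 band.
Grid: Level 27 × Category 3 = 76-87 months.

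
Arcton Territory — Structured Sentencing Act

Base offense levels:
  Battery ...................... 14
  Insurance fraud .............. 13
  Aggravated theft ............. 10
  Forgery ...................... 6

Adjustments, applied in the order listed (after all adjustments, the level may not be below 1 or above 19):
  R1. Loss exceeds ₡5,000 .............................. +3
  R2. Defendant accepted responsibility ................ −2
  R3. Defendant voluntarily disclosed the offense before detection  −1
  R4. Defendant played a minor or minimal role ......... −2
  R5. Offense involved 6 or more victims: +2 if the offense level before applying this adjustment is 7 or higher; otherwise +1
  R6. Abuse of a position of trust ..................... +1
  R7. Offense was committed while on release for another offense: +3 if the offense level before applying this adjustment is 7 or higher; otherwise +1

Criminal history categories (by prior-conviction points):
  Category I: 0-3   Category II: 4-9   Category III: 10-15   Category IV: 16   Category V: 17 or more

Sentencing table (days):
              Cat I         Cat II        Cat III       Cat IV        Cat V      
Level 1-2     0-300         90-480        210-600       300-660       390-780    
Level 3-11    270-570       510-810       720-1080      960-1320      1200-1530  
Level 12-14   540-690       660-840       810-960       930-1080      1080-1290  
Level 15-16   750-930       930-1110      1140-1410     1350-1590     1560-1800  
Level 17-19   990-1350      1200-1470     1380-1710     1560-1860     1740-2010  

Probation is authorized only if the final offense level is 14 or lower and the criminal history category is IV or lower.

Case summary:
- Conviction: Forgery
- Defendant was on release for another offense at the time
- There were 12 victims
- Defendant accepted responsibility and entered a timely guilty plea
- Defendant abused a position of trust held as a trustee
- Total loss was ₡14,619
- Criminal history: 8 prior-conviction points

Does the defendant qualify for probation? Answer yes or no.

Yes

Base offense level for forgery: 6.
R1 applies: 6 + 3 = 9.
R2 applies: 9 − 2 = 7.
R4 does not apply.
R5 applies (level before this adjustment is 7 ≥ 7, so +2): 7 + 2 = 9.
R6 applies: 9 + 1 = 10.
R7 applies (level before this adjustment is 10 ≥ 7, so +3): 10 + 3 = 13.
Final offense level: 13.
Criminal history: 8 prior points → Category II (4-9).
Level 13 falls in the 12-14 band.
Grid: Level 12-14 × Category II = 660-840 days.
Probation check: level 13 ≤ 14 and category II ≤ IV → eligible.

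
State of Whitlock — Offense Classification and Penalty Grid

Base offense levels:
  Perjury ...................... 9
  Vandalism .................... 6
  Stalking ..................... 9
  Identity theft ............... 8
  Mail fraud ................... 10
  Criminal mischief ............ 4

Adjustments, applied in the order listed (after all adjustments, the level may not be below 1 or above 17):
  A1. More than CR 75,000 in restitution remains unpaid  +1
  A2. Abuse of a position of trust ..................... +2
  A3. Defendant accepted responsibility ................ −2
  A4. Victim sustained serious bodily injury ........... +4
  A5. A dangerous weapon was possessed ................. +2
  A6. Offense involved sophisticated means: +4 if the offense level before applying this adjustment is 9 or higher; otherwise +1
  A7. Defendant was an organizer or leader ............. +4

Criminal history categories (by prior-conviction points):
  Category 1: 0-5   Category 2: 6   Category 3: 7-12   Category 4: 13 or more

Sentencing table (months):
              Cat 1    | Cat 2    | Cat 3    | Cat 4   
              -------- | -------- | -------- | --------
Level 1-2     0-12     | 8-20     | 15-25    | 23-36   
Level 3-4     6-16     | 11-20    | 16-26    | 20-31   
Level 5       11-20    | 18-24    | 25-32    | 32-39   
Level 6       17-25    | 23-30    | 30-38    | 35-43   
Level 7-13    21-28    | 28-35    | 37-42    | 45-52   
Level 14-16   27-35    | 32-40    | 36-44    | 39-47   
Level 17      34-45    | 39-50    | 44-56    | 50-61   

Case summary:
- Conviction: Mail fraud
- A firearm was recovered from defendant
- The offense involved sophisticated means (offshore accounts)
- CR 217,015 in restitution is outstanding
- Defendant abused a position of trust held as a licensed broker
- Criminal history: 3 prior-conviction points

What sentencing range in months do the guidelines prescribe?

Base offense level for mail fraud: 10.
A1 applies: 10 + 1 = 11.
A2 applies: 11 + 2 = 13.
A5 applies: 13 + 2 = 15.
A6 applies (level before this adjustment is 15 ≥ 9, so +4): 15 + 4 = 19.
A7 does not apply.
Level 19 exceeds the maximum of 17; capped at 17.
Final offense level: 17.
Criminal history: 3 prior points → Category 1 (0-5).
Level 17 falls in the 17 band.
Grid: Level 17 × Category 1 = 34-45 months.

34-45 months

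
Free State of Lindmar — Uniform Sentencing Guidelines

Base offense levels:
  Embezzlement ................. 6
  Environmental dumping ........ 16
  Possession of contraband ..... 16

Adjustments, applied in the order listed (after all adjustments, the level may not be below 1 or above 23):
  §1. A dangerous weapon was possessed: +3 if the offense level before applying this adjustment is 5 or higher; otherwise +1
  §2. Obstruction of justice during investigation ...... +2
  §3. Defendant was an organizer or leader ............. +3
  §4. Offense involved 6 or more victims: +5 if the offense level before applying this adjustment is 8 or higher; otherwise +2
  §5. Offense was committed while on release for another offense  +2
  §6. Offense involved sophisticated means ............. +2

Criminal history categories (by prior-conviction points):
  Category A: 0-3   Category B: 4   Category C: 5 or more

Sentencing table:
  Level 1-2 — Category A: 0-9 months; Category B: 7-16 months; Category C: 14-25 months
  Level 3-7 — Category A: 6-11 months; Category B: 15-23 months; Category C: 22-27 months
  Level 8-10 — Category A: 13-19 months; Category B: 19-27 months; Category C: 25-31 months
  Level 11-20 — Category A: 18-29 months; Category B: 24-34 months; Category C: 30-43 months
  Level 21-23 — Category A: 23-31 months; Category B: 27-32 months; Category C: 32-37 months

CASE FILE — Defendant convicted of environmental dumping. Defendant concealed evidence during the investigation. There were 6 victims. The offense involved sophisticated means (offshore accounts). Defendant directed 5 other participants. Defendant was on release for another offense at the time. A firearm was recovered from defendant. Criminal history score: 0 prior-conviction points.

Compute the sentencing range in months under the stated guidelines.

23-31 months

Base offense level for environmental dumping: 16.
§1 applies (level before this adjustment is 16 ≥ 5, so +3): 16 + 3 = 19.
§2 applies: 19 + 2 = 21.
§3 applies: 21 + 3 = 24.
§4 applies (level before this adjustment is 24 ≥ 8, so +5): 24 + 5 = 29.
§5 applies: 29 + 2 = 31.
§6 applies: 31 + 2 = 33.
Level 33 exceeds the maximum of 23; capped at 23.
Final offense level: 23.
Criminal history: 0 prior points → Category A (0-3).
Level 23 falls in the 21-23 band.
Grid: Level 21-23 × Category A = 23-31 months.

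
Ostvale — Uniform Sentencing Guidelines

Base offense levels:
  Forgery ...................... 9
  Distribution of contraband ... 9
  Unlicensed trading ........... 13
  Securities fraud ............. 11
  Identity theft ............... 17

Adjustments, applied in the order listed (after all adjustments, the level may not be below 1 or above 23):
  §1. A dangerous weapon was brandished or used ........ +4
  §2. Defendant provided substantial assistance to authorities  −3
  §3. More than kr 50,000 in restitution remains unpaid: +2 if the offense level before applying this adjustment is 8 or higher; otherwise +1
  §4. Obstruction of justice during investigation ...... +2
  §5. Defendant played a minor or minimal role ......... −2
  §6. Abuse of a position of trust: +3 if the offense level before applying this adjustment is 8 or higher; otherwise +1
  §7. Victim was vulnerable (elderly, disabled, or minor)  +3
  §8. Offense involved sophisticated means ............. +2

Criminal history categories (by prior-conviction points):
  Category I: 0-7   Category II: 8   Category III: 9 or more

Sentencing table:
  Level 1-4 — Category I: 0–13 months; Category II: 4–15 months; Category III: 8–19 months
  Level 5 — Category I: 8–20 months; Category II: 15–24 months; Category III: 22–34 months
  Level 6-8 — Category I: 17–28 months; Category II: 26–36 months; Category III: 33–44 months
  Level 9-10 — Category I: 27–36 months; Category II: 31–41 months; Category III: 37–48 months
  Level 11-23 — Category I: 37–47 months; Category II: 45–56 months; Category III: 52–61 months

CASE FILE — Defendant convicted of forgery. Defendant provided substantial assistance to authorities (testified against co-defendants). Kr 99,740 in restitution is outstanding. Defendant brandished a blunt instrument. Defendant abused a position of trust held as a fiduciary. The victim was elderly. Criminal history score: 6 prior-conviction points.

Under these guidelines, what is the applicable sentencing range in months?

37-47 months

Base offense level for forgery: 9.
§1 applies: 9 + 4 = 13.
§2 applies: 13 − 3 = 10.
§3 applies (level before this adjustment is 10 ≥ 8, so +2): 10 + 2 = 12.
§6 applies (level before this adjustment is 12 ≥ 8, so +3): 12 + 3 = 15.
§7 applies: 15 + 3 = 18.
§8 does not apply.
Final offense level: 18.
Criminal history: 6 prior points → Category I (0-7).
Level 18 falls in the 11-23 band.
Grid: Level 11-23 × Category I = 37-47 months.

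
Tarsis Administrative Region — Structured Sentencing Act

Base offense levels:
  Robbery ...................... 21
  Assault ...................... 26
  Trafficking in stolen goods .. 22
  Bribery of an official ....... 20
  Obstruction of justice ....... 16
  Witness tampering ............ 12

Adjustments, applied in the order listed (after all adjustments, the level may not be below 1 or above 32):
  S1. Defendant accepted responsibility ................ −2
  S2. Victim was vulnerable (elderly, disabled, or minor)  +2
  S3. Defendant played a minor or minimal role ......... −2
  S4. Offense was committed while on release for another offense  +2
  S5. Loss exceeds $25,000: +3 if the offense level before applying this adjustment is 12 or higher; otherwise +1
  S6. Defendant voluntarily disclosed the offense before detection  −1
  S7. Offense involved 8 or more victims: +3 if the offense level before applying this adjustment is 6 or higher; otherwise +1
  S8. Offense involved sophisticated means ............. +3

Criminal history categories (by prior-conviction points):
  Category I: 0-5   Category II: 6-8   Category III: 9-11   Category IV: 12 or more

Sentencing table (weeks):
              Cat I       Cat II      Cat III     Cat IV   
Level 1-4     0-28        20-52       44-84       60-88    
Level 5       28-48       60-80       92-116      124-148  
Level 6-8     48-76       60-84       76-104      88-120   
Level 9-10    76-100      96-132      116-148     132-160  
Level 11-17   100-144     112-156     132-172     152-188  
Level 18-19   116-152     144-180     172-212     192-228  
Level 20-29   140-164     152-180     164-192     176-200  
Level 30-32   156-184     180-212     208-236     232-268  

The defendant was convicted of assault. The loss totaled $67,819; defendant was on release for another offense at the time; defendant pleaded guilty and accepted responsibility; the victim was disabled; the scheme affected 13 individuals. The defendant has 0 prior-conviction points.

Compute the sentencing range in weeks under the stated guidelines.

156-184 weeks

Base offense level for assault: 26.
S1 applies: 26 − 2 = 24.
S2 applies: 24 + 2 = 26.
S3 does not apply.
S4 applies: 26 + 2 = 28.
S5 applies (level before this adjustment is 28 ≥ 12, so +3): 28 + 3 = 31.
S7 applies (level before this adjustment is 31 ≥ 6, so +3): 31 + 3 = 34.
Level 34 exceeds the maximum of 32; capped at 32.
Final offense level: 32.
Criminal history: 0 prior points → Category I (0-5).
Level 32 falls in the 30-32 band.
Grid: Level 30-32 × Category I = 156-184 weeks.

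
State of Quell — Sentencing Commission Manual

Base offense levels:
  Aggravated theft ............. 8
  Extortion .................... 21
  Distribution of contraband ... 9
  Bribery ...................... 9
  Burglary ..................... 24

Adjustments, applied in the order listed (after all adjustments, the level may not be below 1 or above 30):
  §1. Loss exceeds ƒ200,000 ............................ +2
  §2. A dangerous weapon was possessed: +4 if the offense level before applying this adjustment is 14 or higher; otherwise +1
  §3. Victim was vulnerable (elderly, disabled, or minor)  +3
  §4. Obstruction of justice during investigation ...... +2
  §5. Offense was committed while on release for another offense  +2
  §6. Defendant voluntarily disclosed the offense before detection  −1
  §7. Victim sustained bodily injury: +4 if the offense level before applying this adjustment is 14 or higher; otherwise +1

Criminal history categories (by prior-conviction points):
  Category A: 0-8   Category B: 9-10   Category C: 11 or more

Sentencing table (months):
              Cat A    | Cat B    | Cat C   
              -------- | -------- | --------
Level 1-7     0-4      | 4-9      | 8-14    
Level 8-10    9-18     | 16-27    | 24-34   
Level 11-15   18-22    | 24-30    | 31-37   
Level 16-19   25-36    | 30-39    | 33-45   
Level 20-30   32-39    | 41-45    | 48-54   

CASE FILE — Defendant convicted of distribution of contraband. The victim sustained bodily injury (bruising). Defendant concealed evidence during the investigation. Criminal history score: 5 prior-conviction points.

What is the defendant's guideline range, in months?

18-22 months

Base offense level for distribution of contraband: 9.
§2 does not apply.
§3 does not apply.
§4 applies: 9 + 2 = 11.
§5 does not apply.
§7 applies (level before this adjustment is 11 < 14, so +1): 11 + 1 = 12.
Final offense level: 12.
Criminal history: 5 prior points → Category A (0-8).
Level 12 falls in the 11-15 band.
Grid: Level 11-15 × Category A = 18-22 months.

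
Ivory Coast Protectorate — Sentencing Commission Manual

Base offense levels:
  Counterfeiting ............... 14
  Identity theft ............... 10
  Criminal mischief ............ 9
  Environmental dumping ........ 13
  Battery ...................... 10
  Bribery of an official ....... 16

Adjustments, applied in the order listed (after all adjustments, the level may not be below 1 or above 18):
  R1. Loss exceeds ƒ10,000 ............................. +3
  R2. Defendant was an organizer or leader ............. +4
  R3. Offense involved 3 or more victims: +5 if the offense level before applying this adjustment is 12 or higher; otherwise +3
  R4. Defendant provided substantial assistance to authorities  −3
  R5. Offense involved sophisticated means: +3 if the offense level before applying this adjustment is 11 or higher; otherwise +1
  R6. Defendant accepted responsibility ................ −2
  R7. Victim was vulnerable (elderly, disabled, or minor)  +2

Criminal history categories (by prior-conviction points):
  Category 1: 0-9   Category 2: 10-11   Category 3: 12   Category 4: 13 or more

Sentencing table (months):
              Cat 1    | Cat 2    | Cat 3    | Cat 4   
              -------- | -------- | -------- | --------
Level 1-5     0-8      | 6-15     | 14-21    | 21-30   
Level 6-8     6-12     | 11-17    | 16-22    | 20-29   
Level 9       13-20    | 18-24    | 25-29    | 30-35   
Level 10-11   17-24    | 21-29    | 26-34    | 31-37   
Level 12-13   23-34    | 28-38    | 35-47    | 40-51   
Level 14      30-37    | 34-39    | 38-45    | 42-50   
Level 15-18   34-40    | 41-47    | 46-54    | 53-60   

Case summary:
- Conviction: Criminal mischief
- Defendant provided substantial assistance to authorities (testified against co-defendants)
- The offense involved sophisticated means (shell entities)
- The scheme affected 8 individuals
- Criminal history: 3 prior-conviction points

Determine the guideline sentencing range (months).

17-24 months

Base offense level for criminal mischief: 9.
R2 does not apply.
R3 applies (level before this adjustment is 9 < 12, so +3): 9 + 3 = 12.
R4 applies: 12 − 3 = 9.
R5 applies (level before this adjustment is 9 < 11, so +1): 9 + 1 = 10.
R6 does not apply.
Final offense level: 10.
Criminal history: 3 prior points → Category 1 (0-9).
Level 10 falls in the 10-11 band.
Grid: Level 10-11 × Category 1 = 17-24 months.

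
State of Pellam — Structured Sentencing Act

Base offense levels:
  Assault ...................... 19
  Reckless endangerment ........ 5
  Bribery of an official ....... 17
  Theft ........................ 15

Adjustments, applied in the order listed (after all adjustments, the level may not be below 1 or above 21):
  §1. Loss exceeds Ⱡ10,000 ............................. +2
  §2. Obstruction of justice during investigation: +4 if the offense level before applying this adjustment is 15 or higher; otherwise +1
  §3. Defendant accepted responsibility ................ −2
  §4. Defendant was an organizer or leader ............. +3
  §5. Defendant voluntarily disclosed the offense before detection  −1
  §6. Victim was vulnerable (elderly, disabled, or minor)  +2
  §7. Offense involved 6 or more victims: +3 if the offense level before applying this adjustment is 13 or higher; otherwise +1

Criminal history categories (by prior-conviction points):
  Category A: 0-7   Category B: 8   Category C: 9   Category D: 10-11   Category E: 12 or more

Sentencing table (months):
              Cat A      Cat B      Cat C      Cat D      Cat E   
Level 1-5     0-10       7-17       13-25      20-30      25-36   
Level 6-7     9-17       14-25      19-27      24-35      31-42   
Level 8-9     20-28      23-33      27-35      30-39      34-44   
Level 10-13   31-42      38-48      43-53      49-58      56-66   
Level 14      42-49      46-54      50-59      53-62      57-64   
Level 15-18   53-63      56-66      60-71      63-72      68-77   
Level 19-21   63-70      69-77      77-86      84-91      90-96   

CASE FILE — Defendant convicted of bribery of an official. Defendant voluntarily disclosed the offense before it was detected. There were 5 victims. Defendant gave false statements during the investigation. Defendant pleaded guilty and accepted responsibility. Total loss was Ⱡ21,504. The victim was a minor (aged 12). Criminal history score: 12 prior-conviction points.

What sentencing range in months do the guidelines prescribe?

90-96 months

Base offense level for bribery of an official: 17.
§1 applies: 17 + 2 = 19.
§2 applies (level before this adjustment is 19 ≥ 15, so +4): 19 + 4 = 23.
§3 applies: 23 − 2 = 21.
§5 applies: 21 − 1 = 20.
§6 applies: 20 + 2 = 22.
Level 22 exceeds the maximum of 21; capped at 21.
Final offense level: 21.
Criminal history: 12 prior points → Category E (12+).
Level 21 falls in the 19-21 band.
Grid: Level 19-21 × Category E = 90-96 months.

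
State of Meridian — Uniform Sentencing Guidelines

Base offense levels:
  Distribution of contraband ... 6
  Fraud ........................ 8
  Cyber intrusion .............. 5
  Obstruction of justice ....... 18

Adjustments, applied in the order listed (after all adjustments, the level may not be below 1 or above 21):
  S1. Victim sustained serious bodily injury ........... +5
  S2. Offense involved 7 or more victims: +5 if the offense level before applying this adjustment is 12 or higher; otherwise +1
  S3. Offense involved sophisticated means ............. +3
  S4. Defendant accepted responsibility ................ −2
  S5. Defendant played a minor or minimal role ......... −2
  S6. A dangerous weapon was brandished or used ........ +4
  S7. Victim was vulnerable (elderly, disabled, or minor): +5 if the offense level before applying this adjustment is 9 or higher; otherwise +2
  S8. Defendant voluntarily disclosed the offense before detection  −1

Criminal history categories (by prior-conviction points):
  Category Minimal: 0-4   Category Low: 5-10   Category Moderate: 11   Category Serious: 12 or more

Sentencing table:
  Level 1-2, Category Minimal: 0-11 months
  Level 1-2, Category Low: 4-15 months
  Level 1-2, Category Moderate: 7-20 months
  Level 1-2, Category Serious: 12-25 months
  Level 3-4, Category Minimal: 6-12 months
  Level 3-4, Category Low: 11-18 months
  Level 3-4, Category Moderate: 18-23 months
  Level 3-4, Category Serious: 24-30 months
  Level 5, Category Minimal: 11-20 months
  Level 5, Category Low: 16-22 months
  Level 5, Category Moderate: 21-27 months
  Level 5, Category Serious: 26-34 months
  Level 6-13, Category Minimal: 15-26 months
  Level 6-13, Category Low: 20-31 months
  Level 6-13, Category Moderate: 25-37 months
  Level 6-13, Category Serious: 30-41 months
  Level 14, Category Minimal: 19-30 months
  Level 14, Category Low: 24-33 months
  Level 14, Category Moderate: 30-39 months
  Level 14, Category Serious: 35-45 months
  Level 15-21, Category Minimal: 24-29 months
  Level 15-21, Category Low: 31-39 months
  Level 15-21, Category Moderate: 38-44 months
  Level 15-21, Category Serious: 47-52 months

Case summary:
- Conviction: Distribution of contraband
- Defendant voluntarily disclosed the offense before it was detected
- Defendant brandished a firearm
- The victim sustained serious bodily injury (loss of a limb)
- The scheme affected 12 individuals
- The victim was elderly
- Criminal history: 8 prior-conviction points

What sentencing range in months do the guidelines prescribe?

Base offense level for distribution of contraband: 6.
S1 applies: 6 + 5 = 11.
S2 applies (level before this adjustment is 11 < 12, so +1): 11 + 1 = 12.
S5 does not apply.
S6 applies: 12 + 4 = 16.
S7 applies (level before this adjustment is 16 ≥ 9, so +5): 16 + 5 = 21.
S8 applies: 21 − 1 = 20.
Final offense level: 20.
Criminal history: 8 prior points → Category Low (5-10).
Level 20 falls in the 15-21 band.
Grid: Level 15-21 × Category Low = 31-39 months.

31-39 months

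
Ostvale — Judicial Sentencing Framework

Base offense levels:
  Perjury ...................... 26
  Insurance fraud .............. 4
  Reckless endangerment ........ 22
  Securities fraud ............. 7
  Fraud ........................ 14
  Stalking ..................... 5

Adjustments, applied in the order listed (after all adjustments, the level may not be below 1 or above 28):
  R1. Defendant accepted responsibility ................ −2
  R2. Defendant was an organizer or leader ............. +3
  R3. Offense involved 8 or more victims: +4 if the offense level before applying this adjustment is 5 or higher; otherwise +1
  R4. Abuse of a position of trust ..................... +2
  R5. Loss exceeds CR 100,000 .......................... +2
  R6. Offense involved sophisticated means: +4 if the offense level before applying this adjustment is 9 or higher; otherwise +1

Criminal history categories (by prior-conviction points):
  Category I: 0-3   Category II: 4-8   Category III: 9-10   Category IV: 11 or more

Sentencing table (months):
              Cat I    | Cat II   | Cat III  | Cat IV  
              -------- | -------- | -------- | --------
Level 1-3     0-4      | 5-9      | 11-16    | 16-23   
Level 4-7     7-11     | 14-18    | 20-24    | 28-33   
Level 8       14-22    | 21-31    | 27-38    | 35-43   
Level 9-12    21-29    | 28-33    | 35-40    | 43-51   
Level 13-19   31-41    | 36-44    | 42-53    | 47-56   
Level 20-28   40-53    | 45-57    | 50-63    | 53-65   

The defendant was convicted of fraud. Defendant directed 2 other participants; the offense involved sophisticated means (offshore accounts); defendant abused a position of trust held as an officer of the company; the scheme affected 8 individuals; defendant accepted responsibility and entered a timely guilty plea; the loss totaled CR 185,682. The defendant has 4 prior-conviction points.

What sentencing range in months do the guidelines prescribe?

45-57 months

Base offense level for fraud: 14.
R1 applies: 14 − 2 = 12.
R2 applies: 12 + 3 = 15.
R3 applies (level before this adjustment is 15 ≥ 5, so +4): 15 + 4 = 19.
R4 applies: 19 + 2 = 21.
R5 applies: 21 + 2 = 23.
R6 applies (level before this adjustment is 23 ≥ 9, so +4): 23 + 4 = 27.
Final offense level: 27.
Criminal history: 4 prior points → Category II (4-8).
Level 27 falls in the 20-28 band.
Grid: Level 20-28 × Category II = 45-57 months.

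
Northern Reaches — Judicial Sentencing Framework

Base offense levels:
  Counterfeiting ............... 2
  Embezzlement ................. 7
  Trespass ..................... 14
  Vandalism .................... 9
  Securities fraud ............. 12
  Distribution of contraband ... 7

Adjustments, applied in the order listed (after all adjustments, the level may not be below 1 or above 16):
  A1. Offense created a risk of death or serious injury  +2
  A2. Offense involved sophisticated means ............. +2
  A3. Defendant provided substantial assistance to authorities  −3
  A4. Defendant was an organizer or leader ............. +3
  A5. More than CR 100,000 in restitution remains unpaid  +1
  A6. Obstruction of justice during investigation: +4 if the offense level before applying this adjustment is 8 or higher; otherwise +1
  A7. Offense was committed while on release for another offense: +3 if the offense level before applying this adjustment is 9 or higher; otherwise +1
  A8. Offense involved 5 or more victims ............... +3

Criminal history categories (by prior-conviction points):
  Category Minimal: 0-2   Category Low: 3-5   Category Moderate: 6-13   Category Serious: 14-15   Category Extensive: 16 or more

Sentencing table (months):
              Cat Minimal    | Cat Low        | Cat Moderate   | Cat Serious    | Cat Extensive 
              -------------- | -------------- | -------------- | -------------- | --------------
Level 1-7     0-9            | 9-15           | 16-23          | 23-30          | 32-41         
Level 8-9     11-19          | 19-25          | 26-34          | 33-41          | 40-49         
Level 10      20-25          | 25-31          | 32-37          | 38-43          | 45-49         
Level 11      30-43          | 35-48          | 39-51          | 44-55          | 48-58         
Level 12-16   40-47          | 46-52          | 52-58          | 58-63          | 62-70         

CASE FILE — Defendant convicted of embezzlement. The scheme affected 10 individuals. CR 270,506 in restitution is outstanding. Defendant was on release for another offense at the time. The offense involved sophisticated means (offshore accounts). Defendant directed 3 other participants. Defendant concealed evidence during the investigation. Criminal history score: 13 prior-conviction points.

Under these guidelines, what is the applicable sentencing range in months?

Base offense level for embezzlement: 7.
A2 applies: 7 + 2 = 9.
A3 does not apply.
A4 applies: 9 + 3 = 12.
A5 applies: 12 + 1 = 13.
A6 applies (level before this adjustment is 13 ≥ 8, so +4): 13 + 4 = 17.
A7 applies (level before this adjustment is 17 ≥ 9, so +3): 17 + 3 = 20.
A8 applies: 20 + 3 = 23.
Level 23 exceeds the maximum of 16; capped at 16.
Final offense level: 16.
Criminal history: 13 prior points → Category Moderate (6-13).
Level 16 falls in the 12-16 band.
Grid: Level 12-16 × Category Moderate = 52-58 months.

52-58 months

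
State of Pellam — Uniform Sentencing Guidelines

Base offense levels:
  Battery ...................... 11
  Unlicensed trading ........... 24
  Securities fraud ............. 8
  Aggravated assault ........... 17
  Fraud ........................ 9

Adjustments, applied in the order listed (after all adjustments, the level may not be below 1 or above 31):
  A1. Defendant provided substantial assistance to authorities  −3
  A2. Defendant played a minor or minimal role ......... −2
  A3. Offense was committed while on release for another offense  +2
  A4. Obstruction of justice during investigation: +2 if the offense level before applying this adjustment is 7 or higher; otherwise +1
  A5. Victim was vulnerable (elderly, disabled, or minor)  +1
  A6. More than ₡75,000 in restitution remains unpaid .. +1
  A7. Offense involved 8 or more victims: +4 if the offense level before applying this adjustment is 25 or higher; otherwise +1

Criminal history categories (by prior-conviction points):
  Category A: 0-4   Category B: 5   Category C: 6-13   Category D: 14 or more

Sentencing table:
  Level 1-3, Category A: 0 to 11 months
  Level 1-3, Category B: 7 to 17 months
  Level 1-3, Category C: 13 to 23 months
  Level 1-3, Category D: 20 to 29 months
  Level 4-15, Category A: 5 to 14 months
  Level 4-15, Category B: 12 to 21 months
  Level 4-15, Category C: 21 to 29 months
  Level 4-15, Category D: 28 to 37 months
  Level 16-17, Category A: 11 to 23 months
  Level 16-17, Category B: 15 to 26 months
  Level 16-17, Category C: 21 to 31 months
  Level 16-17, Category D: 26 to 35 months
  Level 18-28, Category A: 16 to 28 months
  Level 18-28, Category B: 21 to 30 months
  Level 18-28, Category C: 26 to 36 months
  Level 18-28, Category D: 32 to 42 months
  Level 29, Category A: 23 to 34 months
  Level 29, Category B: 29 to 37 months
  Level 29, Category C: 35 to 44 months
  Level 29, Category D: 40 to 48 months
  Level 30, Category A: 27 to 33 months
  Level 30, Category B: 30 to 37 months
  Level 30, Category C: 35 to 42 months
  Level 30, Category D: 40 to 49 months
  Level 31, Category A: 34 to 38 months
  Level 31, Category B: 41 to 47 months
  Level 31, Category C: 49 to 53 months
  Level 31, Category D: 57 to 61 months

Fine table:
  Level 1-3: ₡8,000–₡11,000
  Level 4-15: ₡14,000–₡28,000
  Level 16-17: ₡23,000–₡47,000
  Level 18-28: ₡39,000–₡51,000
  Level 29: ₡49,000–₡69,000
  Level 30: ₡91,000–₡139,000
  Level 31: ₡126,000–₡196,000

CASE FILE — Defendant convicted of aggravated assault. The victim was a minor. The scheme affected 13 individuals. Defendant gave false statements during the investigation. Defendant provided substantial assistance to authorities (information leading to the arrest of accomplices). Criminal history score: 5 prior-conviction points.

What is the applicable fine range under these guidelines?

₡39,000–₡51,000

Base offense level for aggravated assault: 17.
A1 applies: 17 − 3 = 14.
A4 applies (level before this adjustment is 14 ≥ 7, so +2): 14 + 2 = 16.
A5 applies: 16 + 1 = 17.
A7 applies (level before this adjustment is 17 < 25, so +1): 17 + 1 = 18.
Final offense level: 18.
Level 18 falls in the 18-28 band.
Fine table: Level 18-28 → ₡39,000–₡51,000.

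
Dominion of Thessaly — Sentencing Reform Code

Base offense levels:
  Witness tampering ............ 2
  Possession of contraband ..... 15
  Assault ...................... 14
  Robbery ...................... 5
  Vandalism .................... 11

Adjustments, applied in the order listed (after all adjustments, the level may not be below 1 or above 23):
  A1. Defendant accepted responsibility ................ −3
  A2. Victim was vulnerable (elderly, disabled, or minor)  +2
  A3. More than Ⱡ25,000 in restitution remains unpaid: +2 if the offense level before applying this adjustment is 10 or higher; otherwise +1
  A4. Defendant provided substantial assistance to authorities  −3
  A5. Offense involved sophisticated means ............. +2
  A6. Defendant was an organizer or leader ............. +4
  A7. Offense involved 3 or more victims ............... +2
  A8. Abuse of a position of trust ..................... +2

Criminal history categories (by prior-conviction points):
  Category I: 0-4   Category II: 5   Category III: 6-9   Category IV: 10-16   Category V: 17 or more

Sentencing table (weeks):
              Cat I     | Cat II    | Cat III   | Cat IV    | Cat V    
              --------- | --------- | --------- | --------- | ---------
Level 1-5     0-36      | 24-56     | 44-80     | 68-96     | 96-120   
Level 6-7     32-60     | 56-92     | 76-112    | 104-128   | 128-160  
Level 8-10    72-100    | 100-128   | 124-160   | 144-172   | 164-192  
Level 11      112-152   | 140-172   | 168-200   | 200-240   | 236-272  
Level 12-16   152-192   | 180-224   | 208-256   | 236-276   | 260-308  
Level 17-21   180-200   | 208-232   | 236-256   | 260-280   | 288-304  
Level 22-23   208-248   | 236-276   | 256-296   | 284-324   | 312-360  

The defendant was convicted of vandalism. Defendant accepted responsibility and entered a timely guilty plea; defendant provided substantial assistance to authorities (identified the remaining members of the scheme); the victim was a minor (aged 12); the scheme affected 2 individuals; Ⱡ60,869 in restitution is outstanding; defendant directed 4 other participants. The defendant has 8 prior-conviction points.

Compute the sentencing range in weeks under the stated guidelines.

Base offense level for vandalism: 11.
A1 applies: 11 − 3 = 8.
A2 applies: 8 + 2 = 10.
A3 applies (level before this adjustment is 10 ≥ 10, so +2): 10 + 2 = 12.
A4 applies: 12 − 3 = 9.
A5 does not apply.
A6 applies: 9 + 4 = 13.
A7 does not apply.
Final offense level: 13.
Criminal history: 8 prior points → Category III (6-9).
Level 13 falls in the 12-16 band.
Grid: Level 12-16 × Category III = 208-256 weeks.

208-256 weeks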